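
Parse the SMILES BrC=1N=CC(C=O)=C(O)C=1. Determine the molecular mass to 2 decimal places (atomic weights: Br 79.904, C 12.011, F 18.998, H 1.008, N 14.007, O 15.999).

First, the molecular formula is C6H4BrNO2 (counting implicit H from valence).
  Br: 1 × 79.904 = 79.904
  C: 6 × 12.011 = 72.066
  H: 4 × 1.008 = 4.032
  N: 1 × 14.007 = 14.007
  O: 2 × 15.999 = 31.998
Sum: 1×79.904 + 6×12.011 + 4×1.008 + 1×14.007 + 2×15.999 = 202.007 → 202.01 g/mol.

202.01 g/mol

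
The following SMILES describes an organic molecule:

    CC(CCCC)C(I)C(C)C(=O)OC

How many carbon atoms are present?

11

Count every carbon token in the SMILES (each C, including those in ring-closure positions and inside branches).
Carbon count: 11.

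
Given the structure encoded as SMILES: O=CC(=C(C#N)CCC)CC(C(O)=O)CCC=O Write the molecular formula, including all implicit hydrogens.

C13H17NO4

Walk through each heavy atom and fill implicit hydrogens from standard valence (C 4, N 3, O 2, S 2, halogen 1):
  atom 1: O, bond orders sum to 2 (valence 2) → 0 H
  atom 2: C, bond orders sum to 3 (valence 4) → 1 H
  atom 3: C, bond orders sum to 4 (valence 4) → 0 H
  atom 4: C, bond orders sum to 4 (valence 4) → 0 H
  atom 5: C, bond orders sum to 4 (valence 4) → 0 H
  atom 6: N, bond orders sum to 3 (valence 3) → 0 H
  atom 7: C, bond orders sum to 2 (valence 4) → 2 H
  atom 8: C, bond orders sum to 2 (valence 4) → 2 H
  atom 9: C, bond orders sum to 1 (valence 4) → 3 H
  atom 10: C, bond orders sum to 2 (valence 4) → 2 H
  atom 11: C, bond orders sum to 3 (valence 4) → 1 H
  atom 12: C, bond orders sum to 4 (valence 4) → 0 H
  atom 13: O, bond orders sum to 1 (valence 2) → 1 H
  atom 14: O, bond orders sum to 2 (valence 2) → 0 H
  atom 15: C, bond orders sum to 2 (valence 4) → 2 H
  atom 16: C, bond orders sum to 2 (valence 4) → 2 H
  atom 17: C, bond orders sum to 3 (valence 4) → 1 H
  atom 18: O, bond orders sum to 2 (valence 2) → 0 H
Totals → C:13, H:17, N:1, O:4.
In Hill order: C13H17NO4.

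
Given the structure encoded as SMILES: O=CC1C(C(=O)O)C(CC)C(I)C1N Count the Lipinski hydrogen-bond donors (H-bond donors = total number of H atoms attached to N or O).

3

Donors: find every N or O and count the H atoms it carries.
  atom 1 (O): bond orders sum to 2 → 0 H
  atom 6 (O): bond orders sum to 2 → 0 H
  atom 7 (O): bond orders sum to 1 → 1 H
  atom 14 (N): bond orders sum to 1 → 2 H
Lipinski HBD = 3.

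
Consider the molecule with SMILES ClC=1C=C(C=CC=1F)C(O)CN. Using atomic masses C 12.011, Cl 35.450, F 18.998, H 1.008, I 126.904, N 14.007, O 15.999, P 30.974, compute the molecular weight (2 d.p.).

189.61 g/mol

First, the molecular formula is C8H9ClFNO (counting implicit H from valence).
  C: 8 × 12.011 = 96.088
  Cl: 1 × 35.450 = 35.450
  F: 1 × 18.998 = 18.998
  H: 9 × 1.008 = 9.072
  N: 1 × 14.007 = 14.007
  O: 1 × 15.999 = 15.999
Sum: 8×12.011 + 1×35.450 + 1×18.998 + 9×1.008 + 1×14.007 + 1×15.999 = 189.614 → 189.61 g/mol.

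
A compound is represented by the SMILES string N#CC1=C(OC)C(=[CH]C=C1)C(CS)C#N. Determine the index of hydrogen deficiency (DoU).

Molecular formula: C11H10N2OS.
DoU = (2C + 2 + N − H − X) / 2, where X is the halogen count and O/S are ignored.
    = (2·11 + 2 + 2 − 10 − 0) / 2 = 16 / 2 = 8.

8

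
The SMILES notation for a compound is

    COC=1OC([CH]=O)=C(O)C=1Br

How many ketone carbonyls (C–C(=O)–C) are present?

Scan the SMILES for the ketone motif — none present.
Groups that are present: 1 aldehyde, 1 ether, 1 hydroxyl.

0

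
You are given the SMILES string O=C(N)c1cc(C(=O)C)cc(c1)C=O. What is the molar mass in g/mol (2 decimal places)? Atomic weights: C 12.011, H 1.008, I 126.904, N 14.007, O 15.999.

191.19 g/mol

First, the molecular formula is C10H9NO3 (counting implicit H from valence).
  C: 10 × 12.011 = 120.110
  H: 9 × 1.008 = 9.072
  N: 1 × 14.007 = 14.007
  O: 3 × 15.999 = 47.997
Sum: 10×12.011 + 9×1.008 + 1×14.007 + 3×15.999 = 191.186 → 191.19 g/mol.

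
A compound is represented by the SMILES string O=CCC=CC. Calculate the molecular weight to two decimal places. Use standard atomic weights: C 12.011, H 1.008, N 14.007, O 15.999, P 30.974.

84.12 g/mol

First, the molecular formula is C5H8O (counting implicit H from valence).
  C: 5 × 12.011 = 60.055
  H: 8 × 1.008 = 8.064
  O: 1 × 15.999 = 15.999
Sum: 5×12.011 + 8×1.008 + 1×15.999 = 84.118 → 84.12 g/mol.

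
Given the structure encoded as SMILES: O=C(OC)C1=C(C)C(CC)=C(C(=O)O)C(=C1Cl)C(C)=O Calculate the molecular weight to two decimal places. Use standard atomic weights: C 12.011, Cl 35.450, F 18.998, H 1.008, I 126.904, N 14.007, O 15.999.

First, the molecular formula is C14H15ClO5 (counting implicit H from valence).
  C: 14 × 12.011 = 168.154
  Cl: 1 × 35.450 = 35.450
  H: 15 × 1.008 = 15.120
  O: 5 × 15.999 = 79.995
Sum: 14×12.011 + 1×35.450 + 15×1.008 + 5×15.999 = 298.719 → 298.72 g/mol.

298.72 g/mol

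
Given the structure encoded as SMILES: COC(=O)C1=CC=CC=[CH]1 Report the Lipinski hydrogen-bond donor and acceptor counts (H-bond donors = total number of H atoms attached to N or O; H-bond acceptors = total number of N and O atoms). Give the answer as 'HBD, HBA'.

Donors: find every N or O and count the H atoms it carries.
  atom 2 (O): bond orders sum to 2 → 0 H
  atom 4 (O): bond orders sum to 2 → 0 H
Lipinski HBD = 0.
Acceptors: N atoms = 0, O atoms = 2 → HBA = 2.

0, 2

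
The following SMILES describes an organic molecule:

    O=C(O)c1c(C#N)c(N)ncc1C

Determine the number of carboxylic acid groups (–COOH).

1

The carboxylic acid motif appears at heavy-atom position 2 in the SMILES.
Other groups present: 1 nitrile, 1 primary amine.
Carboxylic acid count: 1.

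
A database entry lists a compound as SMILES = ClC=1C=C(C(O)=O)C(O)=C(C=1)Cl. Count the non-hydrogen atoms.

12

Every atom symbol written in the SMILES (organic subset) is one heavy atom; implicit H are not written.
Heavy atoms by element → C:7, Cl:2, O:3.
Total: 12.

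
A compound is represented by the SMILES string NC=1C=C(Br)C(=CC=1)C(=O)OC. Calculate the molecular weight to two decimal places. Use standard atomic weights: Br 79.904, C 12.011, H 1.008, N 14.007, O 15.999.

First, the molecular formula is C8H8BrNO2 (counting implicit H from valence).
  Br: 1 × 79.904 = 79.904
  C: 8 × 12.011 = 96.088
  H: 8 × 1.008 = 8.064
  N: 1 × 14.007 = 14.007
  O: 2 × 15.999 = 31.998
Sum: 1×79.904 + 8×12.011 + 8×1.008 + 1×14.007 + 2×15.999 = 230.061 → 230.06 g/mol.

230.06 g/mol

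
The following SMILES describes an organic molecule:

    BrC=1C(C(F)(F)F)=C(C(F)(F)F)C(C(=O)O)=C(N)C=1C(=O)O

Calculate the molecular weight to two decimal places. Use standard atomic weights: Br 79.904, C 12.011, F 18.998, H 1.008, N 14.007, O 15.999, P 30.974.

396.04 g/mol

First, the molecular formula is C10H4BrF6NO4 (counting implicit H from valence).
  Br: 1 × 79.904 = 79.904
  C: 10 × 12.011 = 120.110
  F: 6 × 18.998 = 113.988
  H: 4 × 1.008 = 4.032
  N: 1 × 14.007 = 14.007
  O: 4 × 15.999 = 63.996
Sum: 1×79.904 + 10×12.011 + 6×18.998 + 4×1.008 + 1×14.007 + 4×15.999 = 396.037 → 396.04 g/mol.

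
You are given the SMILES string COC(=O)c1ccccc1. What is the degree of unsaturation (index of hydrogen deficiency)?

Molecular formula: C8H8O2.
DoU = (2C + 2 + N − H − X) / 2, where X is the halogen count and O/S are ignored.
    = (2·8 + 2 + 0 − 8 − 0) / 2 = 10 / 2 = 5.

5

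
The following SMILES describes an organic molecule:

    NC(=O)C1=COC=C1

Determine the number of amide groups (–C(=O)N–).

1

The amide motif appears at heavy-atom position 2 in the SMILES.
Amide count: 1.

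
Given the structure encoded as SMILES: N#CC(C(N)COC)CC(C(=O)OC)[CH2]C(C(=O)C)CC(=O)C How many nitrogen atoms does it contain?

Scan the SMILES for N atoms (remember two-letter symbols like Cl and Br are single atoms).
Nitrogen count: 2.

2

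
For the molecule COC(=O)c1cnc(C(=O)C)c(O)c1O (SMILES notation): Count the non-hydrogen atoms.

15

Every atom symbol written in the SMILES (organic subset) is one heavy atom; implicit H are not written.
Heavy atoms by element → C:9, N:1, O:5.
Total: 15.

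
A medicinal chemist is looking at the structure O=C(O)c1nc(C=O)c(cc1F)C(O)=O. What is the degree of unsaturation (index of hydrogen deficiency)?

7

Molecular formula: C8H4FNO5.
DoU = (2C + 2 + N − H − X) / 2, where X is the halogen count and O/S are ignored.
    = (2·8 + 2 + 1 − 4 − 1) / 2 = 14 / 2 = 7.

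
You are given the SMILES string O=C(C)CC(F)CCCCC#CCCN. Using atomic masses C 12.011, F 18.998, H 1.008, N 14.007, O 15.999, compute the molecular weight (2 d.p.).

First, the molecular formula is C12H20FNO (counting implicit H from valence).
  C: 12 × 12.011 = 144.132
  F: 1 × 18.998 = 18.998
  H: 20 × 1.008 = 20.160
  N: 1 × 14.007 = 14.007
  O: 1 × 15.999 = 15.999
Sum: 12×12.011 + 1×18.998 + 20×1.008 + 1×14.007 + 1×15.999 = 213.296 → 213.30 g/mol.

213.30 g/mol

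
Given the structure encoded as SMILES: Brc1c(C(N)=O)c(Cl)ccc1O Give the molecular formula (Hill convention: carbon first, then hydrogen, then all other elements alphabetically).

Walk through each heavy atom and fill implicit hydrogens from standard valence (C 4, N 3, O 2, S 2, halogen 1); for lowercase aromatic atoms, an aromatic c carries 1 H when it has two neighbours and 0 H with three, and aromatic n carries 0 H:
  atom 1: Br (halogen, monovalent) → 0 H
  atom 2: aromatic c, 3 neighbours → 0 H
  atom 3: aromatic c, 3 neighbours → 0 H
  atom 4: C, bond orders sum to 4 (valence 4) → 0 H
  atom 5: N, bond orders sum to 1 (valence 3) → 2 H
  atom 6: O, bond orders sum to 2 (valence 2) → 0 H
  atom 7: aromatic c, 3 neighbours → 0 H
  atom 8: Cl (halogen, monovalent) → 0 H
  atom 9: aromatic c, 2 neighbours → 1 H
  atom 10: aromatic c, 2 neighbours → 1 H
  atom 11: aromatic c, 3 neighbours → 0 H
  atom 12: O, bond orders sum to 1 (valence 2) → 1 H
Totals → C:7, H:5, Br:1, Cl:1, N:1, O:2.

C7H5BrClNO2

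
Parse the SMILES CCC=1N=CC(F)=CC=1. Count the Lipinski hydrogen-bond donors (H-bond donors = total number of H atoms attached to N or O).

Donors: find every N or O and count the H atoms it carries.
  atom 4 (N): bond orders sum to 3 → 0 H
Lipinski HBD = 0.

0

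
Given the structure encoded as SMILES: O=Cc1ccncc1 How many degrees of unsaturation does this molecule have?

Molecular formula: C6H5NO.
DoU = (2C + 2 + N − H − X) / 2, where X is the halogen count and O/S are ignored.
    = (2·6 + 2 + 1 − 5 − 0) / 2 = 10 / 2 = 5.

5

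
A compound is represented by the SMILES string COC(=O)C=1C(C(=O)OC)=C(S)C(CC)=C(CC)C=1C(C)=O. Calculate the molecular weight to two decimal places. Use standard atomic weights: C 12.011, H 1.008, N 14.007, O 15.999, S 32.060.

First, the molecular formula is C16H20O5S (counting implicit H from valence).
  C: 16 × 12.011 = 192.176
  H: 20 × 1.008 = 20.160
  O: 5 × 15.999 = 79.995
  S: 1 × 32.060 = 32.060
Sum: 16×12.011 + 20×1.008 + 5×15.999 + 1×32.060 = 324.391 → 324.39 g/mol.

324.39 g/mol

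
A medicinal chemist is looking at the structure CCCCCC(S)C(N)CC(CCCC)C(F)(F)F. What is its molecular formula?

Walk through each heavy atom and fill implicit hydrogens from standard valence (C 4, N 3, O 2, S 2, halogen 1):
  atom 1: C, bond orders sum to 1 (valence 4) → 3 H
  atom 2: C, bond orders sum to 2 (valence 4) → 2 H
  atom 3: C, bond orders sum to 2 (valence 4) → 2 H
  atom 4: C, bond orders sum to 2 (valence 4) → 2 H
  atom 5: C, bond orders sum to 2 (valence 4) → 2 H
  atom 6: C, bond orders sum to 3 (valence 4) → 1 H
  atom 7: S, bond orders sum to 1 (valence 2) → 1 H
  atom 8: C, bond orders sum to 3 (valence 4) → 1 H
  atom 9: N, bond orders sum to 1 (valence 3) → 2 H
  atom 10: C, bond orders sum to 2 (valence 4) → 2 H
  atom 11: C, bond orders sum to 3 (valence 4) → 1 H
  atom 12: C, bond orders sum to 2 (valence 4) → 2 H
  atom 13: C, bond orders sum to 2 (valence 4) → 2 H
  atom 14: C, bond orders sum to 2 (valence 4) → 2 H
  atom 15: C, bond orders sum to 1 (valence 4) → 3 H
  atom 16: C, bond orders sum to 4 (valence 4) → 0 H
  atom 17: F (halogen, monovalent) → 0 H
  atom 18: F (halogen, monovalent) → 0 H
  atom 19: F (halogen, monovalent) → 0 H
Totals → C:14, H:28, F:3, N:1, S:1.
In Hill order: C14H28F3NS.

C14H28F3NS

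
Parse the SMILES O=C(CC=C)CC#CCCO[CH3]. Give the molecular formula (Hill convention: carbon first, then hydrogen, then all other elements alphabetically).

Walk through each heavy atom and fill implicit hydrogens from standard valence (C 4, N 3, O 2, S 2, halogen 1):
  atom 1: O, bond orders sum to 2 (valence 2) → 0 H
  atom 2: C, bond orders sum to 4 (valence 4) → 0 H
  atom 3: C, bond orders sum to 2 (valence 4) → 2 H
  atom 4: C, bond orders sum to 3 (valence 4) → 1 H
  atom 5: C, bond orders sum to 2 (valence 4) → 2 H
  atom 6: C, bond orders sum to 2 (valence 4) → 2 H
  atom 7: C, bond orders sum to 4 (valence 4) → 0 H
  atom 8: C, bond orders sum to 4 (valence 4) → 0 H
  atom 9: C, bond orders sum to 2 (valence 4) → 2 H
  atom 10: C, bond orders sum to 2 (valence 4) → 2 H
  atom 11: O, bond orders sum to 2 (valence 2) → 0 H
  atom 12: C with explicit H count 3
Totals → C:10, H:14, O:2.

C10H14O2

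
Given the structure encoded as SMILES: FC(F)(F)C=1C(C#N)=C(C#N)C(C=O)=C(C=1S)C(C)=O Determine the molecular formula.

C12H5F3N2O2S

Walk through each heavy atom and fill implicit hydrogens from standard valence (C 4, N 3, O 2, S 2, halogen 1):
  atom 1: F (halogen, monovalent) → 0 H
  atom 2: C, bond orders sum to 4 (valence 4) → 0 H
  atom 3: F (halogen, monovalent) → 0 H
  atom 4: F (halogen, monovalent) → 0 H
  atom 5: C, bond orders sum to 4 (valence 4) → 0 H
  atom 6: C, bond orders sum to 4 (valence 4) → 0 H
  atom 7: C, bond orders sum to 4 (valence 4) → 0 H
  atom 8: N, bond orders sum to 3 (valence 3) → 0 H
  atom 9: C, bond orders sum to 4 (valence 4) → 0 H
  atom 10: C, bond orders sum to 4 (valence 4) → 0 H
  atom 11: N, bond orders sum to 3 (valence 3) → 0 H
  atom 12: C, bond orders sum to 4 (valence 4) → 0 H
  atom 13: C, bond orders sum to 3 (valence 4) → 1 H
  atom 14: O, bond orders sum to 2 (valence 2) → 0 H
  atom 15: C, bond orders sum to 4 (valence 4) → 0 H
  atom 16: C, bond orders sum to 4 (valence 4) → 0 H
  atom 17: S, bond orders sum to 1 (valence 2) → 1 H
  atom 18: C, bond orders sum to 4 (valence 4) → 0 H
  atom 19: C, bond orders sum to 1 (valence 4) → 3 H
  atom 20: O, bond orders sum to 2 (valence 2) → 0 H
Totals → C:12, H:5, F:3, N:2, O:2, S:1.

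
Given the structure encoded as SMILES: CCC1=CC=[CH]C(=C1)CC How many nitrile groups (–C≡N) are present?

Scan the SMILES for the nitrile motif — none present.

0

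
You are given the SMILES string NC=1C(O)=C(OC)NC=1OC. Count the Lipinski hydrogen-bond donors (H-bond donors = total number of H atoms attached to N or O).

Donors: find every N or O and count the H atoms it carries.
  atom 1 (N): bond orders sum to 1 → 2 H
  atom 4 (O): bond orders sum to 1 → 1 H
  atom 6 (O): bond orders sum to 2 → 0 H
  atom 8 (N): bond orders sum to 2 → 1 H
  atom 10 (O): bond orders sum to 2 → 0 H
Lipinski HBD = 4.

4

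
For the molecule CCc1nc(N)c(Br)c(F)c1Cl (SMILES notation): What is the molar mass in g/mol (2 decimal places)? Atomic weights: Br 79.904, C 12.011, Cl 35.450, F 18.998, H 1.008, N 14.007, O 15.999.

253.50 g/mol

First, the molecular formula is C7H7BrClFN2 (counting implicit H from valence).
  Br: 1 × 79.904 = 79.904
  C: 7 × 12.011 = 84.077
  Cl: 1 × 35.450 = 35.450
  F: 1 × 18.998 = 18.998
  H: 7 × 1.008 = 7.056
  N: 2 × 14.007 = 28.014
Sum: 1×79.904 + 7×12.011 + 1×35.450 + 1×18.998 + 7×1.008 + 2×14.007 = 253.499 → 253.50 g/mol.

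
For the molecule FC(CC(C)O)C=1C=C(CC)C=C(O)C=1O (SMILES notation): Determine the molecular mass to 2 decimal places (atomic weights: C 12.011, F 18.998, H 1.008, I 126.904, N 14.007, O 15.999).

228.26 g/mol

First, the molecular formula is C12H17FO3 (counting implicit H from valence).
  C: 12 × 12.011 = 144.132
  F: 1 × 18.998 = 18.998
  H: 17 × 1.008 = 17.136
  O: 3 × 15.999 = 47.997
Sum: 12×12.011 + 1×18.998 + 17×1.008 + 3×15.999 = 228.263 → 228.26 g/mol.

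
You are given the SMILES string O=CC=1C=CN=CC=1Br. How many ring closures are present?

In SMILES, each pair of matching ring-closure digits denotes one ring-closing bond; the number of such bonds equals the number of independent rings.
Ring-closure bonds here: 1.

1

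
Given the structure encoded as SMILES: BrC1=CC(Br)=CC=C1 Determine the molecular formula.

C6H4Br2

Walk through each heavy atom and fill implicit hydrogens from standard valence (C 4, N 3, O 2, S 2, halogen 1):
  atom 1: Br (halogen, monovalent) → 0 H
  atom 2: C, bond orders sum to 4 (valence 4) → 0 H
  atom 3: C, bond orders sum to 3 (valence 4) → 1 H
  atom 4: C, bond orders sum to 4 (valence 4) → 0 H
  atom 5: Br (halogen, monovalent) → 0 H
  atom 6: C, bond orders sum to 3 (valence 4) → 1 H
  atom 7: C, bond orders sum to 3 (valence 4) → 1 H
  atom 8: C, bond orders sum to 3 (valence 4) → 1 H
Totals → C:6, H:4, Br:2.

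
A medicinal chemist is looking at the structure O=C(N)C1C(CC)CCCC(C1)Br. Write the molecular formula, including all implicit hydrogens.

Walk through each heavy atom and fill implicit hydrogens from standard valence (C 4, N 3, O 2, S 2, halogen 1):
  atom 1: O, bond orders sum to 2 (valence 2) → 0 H
  atom 2: C, bond orders sum to 4 (valence 4) → 0 H
  atom 3: N, bond orders sum to 1 (valence 3) → 2 H
  atom 4: C, bond orders sum to 3 (valence 4) → 1 H
  atom 5: C, bond orders sum to 3 (valence 4) → 1 H
  atom 6: C, bond orders sum to 2 (valence 4) → 2 H
  atom 7: C, bond orders sum to 1 (valence 4) → 3 H
  atom 8: C, bond orders sum to 2 (valence 4) → 2 H
  atom 9: C, bond orders sum to 2 (valence 4) → 2 H
  atom 10: C, bond orders sum to 2 (valence 4) → 2 H
  atom 11: C, bond orders sum to 3 (valence 4) → 1 H
  atom 12: C, bond orders sum to 2 (valence 4) → 2 H
  atom 13: Br (halogen, monovalent) → 0 H
Totals → C:10, H:18, Br:1, N:1, O:1.

C10H18BrNO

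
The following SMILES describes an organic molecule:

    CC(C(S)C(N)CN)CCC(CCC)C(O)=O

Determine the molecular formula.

Walk through each heavy atom and fill implicit hydrogens from standard valence (C 4, N 3, O 2, S 2, halogen 1):
  atom 1: C, bond orders sum to 1 (valence 4) → 3 H
  atom 2: C, bond orders sum to 3 (valence 4) → 1 H
  atom 3: C, bond orders sum to 3 (valence 4) → 1 H
  atom 4: S, bond orders sum to 1 (valence 2) → 1 H
  atom 5: C, bond orders sum to 3 (valence 4) → 1 H
  atom 6: N, bond orders sum to 1 (valence 3) → 2 H
  atom 7: C, bond orders sum to 2 (valence 4) → 2 H
  atom 8: N, bond orders sum to 1 (valence 3) → 2 H
  atom 9: C, bond orders sum to 2 (valence 4) → 2 H
  atom 10: C, bond orders sum to 2 (valence 4) → 2 H
  atom 11: C, bond orders sum to 3 (valence 4) → 1 H
  atom 12: C, bond orders sum to 2 (valence 4) → 2 H
  atom 13: C, bond orders sum to 2 (valence 4) → 2 H
  atom 14: C, bond orders sum to 1 (valence 4) → 3 H
  atom 15: C, bond orders sum to 4 (valence 4) → 0 H
  atom 16: O, bond orders sum to 1 (valence 2) → 1 H
  atom 17: O, bond orders sum to 2 (valence 2) → 0 H
Totals → C:12, H:26, N:2, O:2, S:1.

C12H26N2O2S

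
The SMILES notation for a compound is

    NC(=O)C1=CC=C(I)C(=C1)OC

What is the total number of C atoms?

Count every carbon token in the SMILES (each C, including those in ring-closure positions and inside branches).
Carbon count: 8.

8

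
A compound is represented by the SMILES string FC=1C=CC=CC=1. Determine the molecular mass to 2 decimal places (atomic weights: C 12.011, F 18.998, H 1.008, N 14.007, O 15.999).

First, the molecular formula is C6H5F (counting implicit H from valence).
  C: 6 × 12.011 = 72.066
  F: 1 × 18.998 = 18.998
  H: 5 × 1.008 = 5.040
Sum: 6×12.011 + 1×18.998 + 5×1.008 = 96.104 → 96.10 g/mol.

96.10 g/mol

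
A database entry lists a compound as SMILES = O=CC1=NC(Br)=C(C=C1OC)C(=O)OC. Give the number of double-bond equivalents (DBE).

6

Degree of unsaturation = (number of rings) + (number of π bonds).
Ring closures in the SMILES: 1.
π bonds: 5 double bonds (each 1 DoU) → 5 DoU from unsaturation.
Total DoU = 1 + 5 = 6.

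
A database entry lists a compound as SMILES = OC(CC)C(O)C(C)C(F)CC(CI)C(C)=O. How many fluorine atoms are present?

Scan the SMILES for F atoms (remember two-letter symbols like Cl and Br are single atoms).
Fluorine count: 1.

1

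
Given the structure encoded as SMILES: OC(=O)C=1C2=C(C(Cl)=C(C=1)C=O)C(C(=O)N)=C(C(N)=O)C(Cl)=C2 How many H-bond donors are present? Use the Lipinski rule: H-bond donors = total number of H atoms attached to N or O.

5

Donors: find every N or O and count the H atoms it carries.
  atom 1 (O): bond orders sum to 1 → 1 H
  atom 3 (O): bond orders sum to 2 → 0 H
  atom 12 (O): bond orders sum to 2 → 0 H
  atom 15 (O): bond orders sum to 2 → 0 H
  atom 16 (N): bond orders sum to 1 → 2 H
  atom 19 (N): bond orders sum to 1 → 2 H
  atom 20 (O): bond orders sum to 2 → 0 H
Lipinski HBD = 5.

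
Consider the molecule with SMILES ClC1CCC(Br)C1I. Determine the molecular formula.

C5H7BrClI

Walk through each heavy atom and fill implicit hydrogens from standard valence (C 4, N 3, O 2, S 2, halogen 1):
  atom 1: Cl (halogen, monovalent) → 0 H
  atom 2: C, bond orders sum to 3 (valence 4) → 1 H
  atom 3: C, bond orders sum to 2 (valence 4) → 2 H
  atom 4: C, bond orders sum to 2 (valence 4) → 2 H
  atom 5: C, bond orders sum to 3 (valence 4) → 1 H
  atom 6: Br (halogen, monovalent) → 0 H
  atom 7: C, bond orders sum to 3 (valence 4) → 1 H
  atom 8: I (halogen, monovalent) → 0 H
Totals → C:5, H:7, Br:1, Cl:1, I:1.
In Hill order: C5H7BrClI.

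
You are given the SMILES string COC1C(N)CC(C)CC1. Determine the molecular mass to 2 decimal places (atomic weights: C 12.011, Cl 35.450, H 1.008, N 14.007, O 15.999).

143.23 g/mol

First, the molecular formula is C8H17NO (counting implicit H from valence).
  C: 8 × 12.011 = 96.088
  H: 17 × 1.008 = 17.136
  N: 1 × 14.007 = 14.007
  O: 1 × 15.999 = 15.999
Sum: 8×12.011 + 17×1.008 + 1×14.007 + 1×15.999 = 143.230 → 143.23 g/mol.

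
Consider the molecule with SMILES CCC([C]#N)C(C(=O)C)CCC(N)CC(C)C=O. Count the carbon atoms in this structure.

Count every carbon token in the SMILES (each C, including those in ring-closure positions and inside branches).
Carbon count: 14.

14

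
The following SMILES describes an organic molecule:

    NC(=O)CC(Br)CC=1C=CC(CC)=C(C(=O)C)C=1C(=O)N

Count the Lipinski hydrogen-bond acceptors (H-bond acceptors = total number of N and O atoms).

5

N atoms: 2; O atoms: 3.
Lipinski HBA = 2 + 3 = 5.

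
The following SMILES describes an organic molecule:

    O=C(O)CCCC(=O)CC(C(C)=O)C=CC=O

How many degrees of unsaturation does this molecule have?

5

Molecular formula: C12H16O5.
DoU = (2C + 2 + N − H − X) / 2, where X is the halogen count and O/S are ignored.
    = (2·12 + 2 + 0 − 16 − 0) / 2 = 10 / 2 = 5.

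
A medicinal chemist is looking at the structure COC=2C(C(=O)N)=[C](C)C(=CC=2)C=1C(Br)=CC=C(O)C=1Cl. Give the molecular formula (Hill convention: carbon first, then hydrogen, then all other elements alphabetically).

Walk through each heavy atom and fill implicit hydrogens from standard valence (C 4, N 3, O 2, S 2, halogen 1):
  atom 1: C, bond orders sum to 1 (valence 4) → 3 H
  atom 2: O, bond orders sum to 2 (valence 2) → 0 H
  atom 3: C, bond orders sum to 4 (valence 4) → 0 H
  atom 4: C, bond orders sum to 4 (valence 4) → 0 H
  atom 5: C, bond orders sum to 4 (valence 4) → 0 H
  atom 6: O, bond orders sum to 2 (valence 2) → 0 H
  atom 7: N, bond orders sum to 1 (valence 3) → 2 H
  atom 8: C with explicit H count 0
  atom 9: C, bond orders sum to 1 (valence 4) → 3 H
  atom 10: C, bond orders sum to 4 (valence 4) → 0 H
  atom 11: C, bond orders sum to 3 (valence 4) → 1 H
  atom 12: C, bond orders sum to 3 (valence 4) → 1 H
  atom 13: C, bond orders sum to 4 (valence 4) → 0 H
  atom 14: C, bond orders sum to 4 (valence 4) → 0 H
  atom 15: Br (halogen, monovalent) → 0 H
  atom 16: C, bond orders sum to 3 (valence 4) → 1 H
  atom 17: C, bond orders sum to 3 (valence 4) → 1 H
  atom 18: C, bond orders sum to 4 (valence 4) → 0 H
  atom 19: O, bond orders sum to 1 (valence 2) → 1 H
  atom 20: C, bond orders sum to 4 (valence 4) → 0 H
  atom 21: Cl (halogen, monovalent) → 0 H
Totals → C:15, H:13, Br:1, Cl:1, N:1, O:3.

C15H13BrClNO3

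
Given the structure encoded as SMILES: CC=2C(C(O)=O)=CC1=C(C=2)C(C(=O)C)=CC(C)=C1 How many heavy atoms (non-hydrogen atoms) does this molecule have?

Every atom symbol written in the SMILES (organic subset) is one heavy atom; implicit H are not written.
Heavy atoms by element → C:15, O:3.
Total: 18.

18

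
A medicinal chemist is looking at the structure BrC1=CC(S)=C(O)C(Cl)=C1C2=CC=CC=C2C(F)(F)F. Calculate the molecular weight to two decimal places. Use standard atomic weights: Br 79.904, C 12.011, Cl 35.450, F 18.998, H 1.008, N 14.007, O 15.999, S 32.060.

First, the molecular formula is C13H7BrClF3OS (counting implicit H from valence).
  Br: 1 × 79.904 = 79.904
  C: 13 × 12.011 = 156.143
  Cl: 1 × 35.450 = 35.450
  F: 3 × 18.998 = 56.994
  H: 7 × 1.008 = 7.056
  O: 1 × 15.999 = 15.999
  S: 1 × 32.060 = 32.060
Sum: 1×79.904 + 13×12.011 + 1×35.450 + 3×18.998 + 7×1.008 + 1×15.999 + 1×32.060 = 383.606 → 383.61 g/mol.

383.61 g/mol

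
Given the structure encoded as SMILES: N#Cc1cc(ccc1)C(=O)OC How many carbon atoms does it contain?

Count every carbon token in the SMILES (each C, including those in ring-closure positions and inside branches).
Carbon count: 9.

9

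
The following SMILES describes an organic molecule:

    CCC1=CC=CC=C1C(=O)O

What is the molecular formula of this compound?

Walk through each heavy atom and fill implicit hydrogens from standard valence (C 4, N 3, O 2, S 2, halogen 1):
  atom 1: C, bond orders sum to 1 (valence 4) → 3 H
  atom 2: C, bond orders sum to 2 (valence 4) → 2 H
  atom 3: C, bond orders sum to 4 (valence 4) → 0 H
  atom 4: C, bond orders sum to 3 (valence 4) → 1 H
  atom 5: C, bond orders sum to 3 (valence 4) → 1 H
  atom 6: C, bond orders sum to 3 (valence 4) → 1 H
  atom 7: C, bond orders sum to 3 (valence 4) → 1 H
  atom 8: C, bond orders sum to 4 (valence 4) → 0 H
  atom 9: C, bond orders sum to 4 (valence 4) → 0 H
  atom 10: O, bond orders sum to 2 (valence 2) → 0 H
  atom 11: O, bond orders sum to 1 (valence 2) → 1 H
Totals → C:9, H:10, O:2.
In Hill order: C9H10O2.

C9H10O2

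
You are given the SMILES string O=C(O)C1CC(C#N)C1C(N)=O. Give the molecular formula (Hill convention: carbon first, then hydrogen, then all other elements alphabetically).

C7H8N2O3

Walk through each heavy atom and fill implicit hydrogens from standard valence (C 4, N 3, O 2, S 2, halogen 1):
  atom 1: O, bond orders sum to 2 (valence 2) → 0 H
  atom 2: C, bond orders sum to 4 (valence 4) → 0 H
  atom 3: O, bond orders sum to 1 (valence 2) → 1 H
  atom 4: C, bond orders sum to 3 (valence 4) → 1 H
  atom 5: C, bond orders sum to 2 (valence 4) → 2 H
  atom 6: C, bond orders sum to 3 (valence 4) → 1 H
  atom 7: C, bond orders sum to 4 (valence 4) → 0 H
  atom 8: N, bond orders sum to 3 (valence 3) → 0 H
  atom 9: C, bond orders sum to 3 (valence 4) → 1 H
  atom 10: C, bond orders sum to 4 (valence 4) → 0 H
  atom 11: N, bond orders sum to 1 (valence 3) → 2 H
  atom 12: O, bond orders sum to 2 (valence 2) → 0 H
Totals → C:7, H:8, N:2, O:3.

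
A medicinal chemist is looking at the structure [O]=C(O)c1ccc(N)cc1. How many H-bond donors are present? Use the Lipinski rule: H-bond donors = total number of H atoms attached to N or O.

Donors: find every N or O and count the H atoms it carries.
  atom 1 (O): bond orders sum to 2 → 0 H
  atom 3 (O): bond orders sum to 1 → 1 H
  atom 8 (N): bond orders sum to 1 → 2 H
Lipinski HBD = 3.

3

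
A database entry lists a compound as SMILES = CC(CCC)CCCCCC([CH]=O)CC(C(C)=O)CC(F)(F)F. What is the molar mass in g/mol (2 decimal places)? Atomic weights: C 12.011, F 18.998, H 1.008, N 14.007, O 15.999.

336.44 g/mol

First, the molecular formula is C18H31F3O2 (counting implicit H from valence).
  C: 18 × 12.011 = 216.198
  F: 3 × 18.998 = 56.994
  H: 31 × 1.008 = 31.248
  O: 2 × 15.999 = 31.998
Sum: 18×12.011 + 3×18.998 + 31×1.008 + 2×15.999 = 336.438 → 336.44 g/mol.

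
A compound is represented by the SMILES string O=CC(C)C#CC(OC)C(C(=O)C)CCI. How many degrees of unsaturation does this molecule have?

Molecular formula: C12H17IO3.
DoU = (2C + 2 + N − H − X) / 2, where X is the halogen count and O/S are ignored.
    = (2·12 + 2 + 0 − 17 − 1) / 2 = 8 / 2 = 4.

4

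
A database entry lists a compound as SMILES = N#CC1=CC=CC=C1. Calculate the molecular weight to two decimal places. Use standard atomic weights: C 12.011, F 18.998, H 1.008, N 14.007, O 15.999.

First, the molecular formula is C7H5N (counting implicit H from valence).
  C: 7 × 12.011 = 84.077
  H: 5 × 1.008 = 5.040
  N: 1 × 14.007 = 14.007
Sum: 7×12.011 + 5×1.008 + 1×14.007 = 103.124 → 103.12 g/mol.

103.12 g/mol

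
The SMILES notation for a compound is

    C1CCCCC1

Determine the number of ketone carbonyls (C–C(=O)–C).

Scan the SMILES for the ketone motif — none present.

0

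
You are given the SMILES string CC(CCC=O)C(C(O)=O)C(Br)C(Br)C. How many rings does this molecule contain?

0

In SMILES, each pair of matching ring-closure digits denotes one ring-closing bond; the number of such bonds equals the number of independent rings.
Ring-closure bonds here: 0.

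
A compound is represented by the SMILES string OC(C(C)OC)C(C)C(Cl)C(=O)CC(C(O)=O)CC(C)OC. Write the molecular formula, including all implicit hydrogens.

Walk through each heavy atom and fill implicit hydrogens from standard valence (C 4, N 3, O 2, S 2, halogen 1):
  atom 1: O, bond orders sum to 1 (valence 2) → 1 H
  atom 2: C, bond orders sum to 3 (valence 4) → 1 H
  atom 3: C, bond orders sum to 3 (valence 4) → 1 H
  atom 4: C, bond orders sum to 1 (valence 4) → 3 H
  atom 5: O, bond orders sum to 2 (valence 2) → 0 H
  atom 6: C, bond orders sum to 1 (valence 4) → 3 H
  atom 7: C, bond orders sum to 3 (valence 4) → 1 H
  atom 8: C, bond orders sum to 1 (valence 4) → 3 H
  atom 9: C, bond orders sum to 3 (valence 4) → 1 H
  atom 10: Cl (halogen, monovalent) → 0 H
  atom 11: C, bond orders sum to 4 (valence 4) → 0 H
  atom 12: O, bond orders sum to 2 (valence 2) → 0 H
  atom 13: C, bond orders sum to 2 (valence 4) → 2 H
  atom 14: C, bond orders sum to 3 (valence 4) → 1 H
  atom 15: C, bond orders sum to 4 (valence 4) → 0 H
  atom 16: O, bond orders sum to 1 (valence 2) → 1 H
  atom 17: O, bond orders sum to 2 (valence 2) → 0 H
  atom 18: C, bond orders sum to 2 (valence 4) → 2 H
  atom 19: C, bond orders sum to 3 (valence 4) → 1 H
  atom 20: C, bond orders sum to 1 (valence 4) → 3 H
  atom 21: O, bond orders sum to 2 (valence 2) → 0 H
  atom 22: C, bond orders sum to 1 (valence 4) → 3 H
Totals → C:15, H:27, Cl:1, O:6.
In Hill order: C15H27ClO6.

C15H27ClO6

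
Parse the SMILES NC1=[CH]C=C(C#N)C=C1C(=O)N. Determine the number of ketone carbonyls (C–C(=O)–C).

Scan the SMILES for the ketone motif — none present.
Groups that are present: 1 amide, 1 nitrile, 1 primary amine.

0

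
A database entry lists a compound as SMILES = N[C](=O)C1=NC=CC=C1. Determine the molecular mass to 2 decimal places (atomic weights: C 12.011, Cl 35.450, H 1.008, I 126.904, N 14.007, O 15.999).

122.13 g/mol

First, the molecular formula is C6H6N2O (counting implicit H from valence).
  C: 6 × 12.011 = 72.066
  H: 6 × 1.008 = 6.048
  N: 2 × 14.007 = 28.014
  O: 1 × 15.999 = 15.999
Sum: 6×12.011 + 6×1.008 + 2×14.007 + 1×15.999 = 122.127 → 122.13 g/mol.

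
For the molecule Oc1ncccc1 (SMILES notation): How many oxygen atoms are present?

1

Scan the SMILES for O atoms (remember two-letter symbols like Cl and Br are single atoms).
Oxygen count: 1.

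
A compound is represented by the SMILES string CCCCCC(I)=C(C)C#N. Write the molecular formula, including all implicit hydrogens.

Walk through each heavy atom and fill implicit hydrogens from standard valence (C 4, N 3, O 2, S 2, halogen 1):
  atom 1: C, bond orders sum to 1 (valence 4) → 3 H
  atom 2: C, bond orders sum to 2 (valence 4) → 2 H
  atom 3: C, bond orders sum to 2 (valence 4) → 2 H
  atom 4: C, bond orders sum to 2 (valence 4) → 2 H
  atom 5: C, bond orders sum to 2 (valence 4) → 2 H
  atom 6: C, bond orders sum to 4 (valence 4) → 0 H
  atom 7: I (halogen, monovalent) → 0 H
  atom 8: C, bond orders sum to 4 (valence 4) → 0 H
  atom 9: C, bond orders sum to 1 (valence 4) → 3 H
  atom 10: C, bond orders sum to 4 (valence 4) → 0 H
  atom 11: N, bond orders sum to 3 (valence 3) → 0 H
Totals → C:9, H:14, I:1, N:1.

C9H14IN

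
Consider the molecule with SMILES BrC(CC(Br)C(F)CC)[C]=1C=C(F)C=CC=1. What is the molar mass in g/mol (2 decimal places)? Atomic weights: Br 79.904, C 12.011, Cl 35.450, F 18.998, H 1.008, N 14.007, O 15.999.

356.05 g/mol

First, the molecular formula is C12H14Br2F2 (counting implicit H from valence).
  Br: 2 × 79.904 = 159.808
  C: 12 × 12.011 = 144.132
  F: 2 × 18.998 = 37.996
  H: 14 × 1.008 = 14.112
Sum: 2×79.904 + 12×12.011 + 2×18.998 + 14×1.008 = 356.048 → 356.05 g/mol.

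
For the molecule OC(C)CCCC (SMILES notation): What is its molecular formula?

Walk through each heavy atom and fill implicit hydrogens from standard valence (C 4, N 3, O 2, S 2, halogen 1):
  atom 1: O, bond orders sum to 1 (valence 2) → 1 H
  atom 2: C, bond orders sum to 3 (valence 4) → 1 H
  atom 3: C, bond orders sum to 1 (valence 4) → 3 H
  atom 4: C, bond orders sum to 2 (valence 4) → 2 H
  atom 5: C, bond orders sum to 2 (valence 4) → 2 H
  atom 6: C, bond orders sum to 2 (valence 4) → 2 H
  atom 7: C, bond orders sum to 1 (valence 4) → 3 H
Totals → C:6, H:14, O:1.
In Hill order: C6H14O.

C6H14O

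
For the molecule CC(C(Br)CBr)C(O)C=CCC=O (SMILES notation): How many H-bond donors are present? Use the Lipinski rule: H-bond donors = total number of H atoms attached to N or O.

1

Donors: find every N or O and count the H atoms it carries.
  atom 8 (O): bond orders sum to 1 → 1 H
  atom 13 (O): bond orders sum to 2 → 0 H
Lipinski HBD = 1.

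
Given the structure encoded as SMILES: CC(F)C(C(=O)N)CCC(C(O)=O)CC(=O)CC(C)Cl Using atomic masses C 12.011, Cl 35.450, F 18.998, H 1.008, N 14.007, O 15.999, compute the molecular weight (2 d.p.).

309.76 g/mol

First, the molecular formula is C13H21ClFNO4 (counting implicit H from valence).
  C: 13 × 12.011 = 156.143
  Cl: 1 × 35.450 = 35.450
  F: 1 × 18.998 = 18.998
  H: 21 × 1.008 = 21.168
  N: 1 × 14.007 = 14.007
  O: 4 × 15.999 = 63.996
Sum: 13×12.011 + 1×35.450 + 1×18.998 + 21×1.008 + 1×14.007 + 4×15.999 = 309.762 → 309.76 g/mol.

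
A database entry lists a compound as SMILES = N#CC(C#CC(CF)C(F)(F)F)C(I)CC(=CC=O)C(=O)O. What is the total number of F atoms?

4

Scan the SMILES for F atoms (remember two-letter symbols like Cl and Br are single atoms).
Fluorine count: 4.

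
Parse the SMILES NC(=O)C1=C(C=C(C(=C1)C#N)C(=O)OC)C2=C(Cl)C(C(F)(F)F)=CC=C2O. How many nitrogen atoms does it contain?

Scan the SMILES for N atoms (remember two-letter symbols like Cl and Br are single atoms).
Nitrogen count: 2.

2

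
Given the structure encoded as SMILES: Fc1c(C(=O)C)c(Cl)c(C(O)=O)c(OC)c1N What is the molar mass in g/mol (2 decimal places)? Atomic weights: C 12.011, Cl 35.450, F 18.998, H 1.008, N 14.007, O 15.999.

First, the molecular formula is C10H9ClFNO4 (counting implicit H from valence).
  C: 10 × 12.011 = 120.110
  Cl: 1 × 35.450 = 35.450
  F: 1 × 18.998 = 18.998
  H: 9 × 1.008 = 9.072
  N: 1 × 14.007 = 14.007
  O: 4 × 15.999 = 63.996
Sum: 10×12.011 + 1×35.450 + 1×18.998 + 9×1.008 + 1×14.007 + 4×15.999 = 261.633 → 261.63 g/mol.

261.63 g/mol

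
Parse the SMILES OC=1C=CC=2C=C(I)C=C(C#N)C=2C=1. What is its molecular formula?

Walk through each heavy atom and fill implicit hydrogens from standard valence (C 4, N 3, O 2, S 2, halogen 1):
  atom 1: O, bond orders sum to 1 (valence 2) → 1 H
  atom 2: C, bond orders sum to 4 (valence 4) → 0 H
  atom 3: C, bond orders sum to 3 (valence 4) → 1 H
  atom 4: C, bond orders sum to 3 (valence 4) → 1 H
  atom 5: C, bond orders sum to 4 (valence 4) → 0 H
  atom 6: C, bond orders sum to 3 (valence 4) → 1 H
  atom 7: C, bond orders sum to 4 (valence 4) → 0 H
  atom 8: I (halogen, monovalent) → 0 H
  atom 9: C, bond orders sum to 3 (valence 4) → 1 H
  atom 10: C, bond orders sum to 4 (valence 4) → 0 H
  atom 11: C, bond orders sum to 4 (valence 4) → 0 H
  atom 12: N, bond orders sum to 3 (valence 3) → 0 H
  atom 13: C, bond orders sum to 4 (valence 4) → 0 H
  atom 14: C, bond orders sum to 3 (valence 4) → 1 H
Totals → C:11, H:6, I:1, N:1, O:1.

C11H6INO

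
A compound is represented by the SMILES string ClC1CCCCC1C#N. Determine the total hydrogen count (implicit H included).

Walk through each heavy atom and fill implicit hydrogens from standard valence (C 4, N 3, O 2, S 2, halogen 1):
  atom 1: Cl (halogen, monovalent) → 0 H
  atom 2: C, bond orders sum to 3 (valence 4) → 1 H
  atom 3: C, bond orders sum to 2 (valence 4) → 2 H
  atom 4: C, bond orders sum to 2 (valence 4) → 2 H
  atom 5: C, bond orders sum to 2 (valence 4) → 2 H
  atom 6: C, bond orders sum to 2 (valence 4) → 2 H
  atom 7: C, bond orders sum to 3 (valence 4) → 1 H
  atom 8: C, bond orders sum to 4 (valence 4) → 0 H
  atom 9: N, bond orders sum to 3 (valence 3) → 0 H
Total hydrogens: 10.

10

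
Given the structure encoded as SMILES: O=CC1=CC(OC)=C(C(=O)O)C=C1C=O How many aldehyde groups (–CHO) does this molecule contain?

2

The aldehyde motif appears at heavy-atom positions 2, 14 in the SMILES.
Other groups present: 1 carboxylic acid, 1 ether.
Aldehyde count: 2.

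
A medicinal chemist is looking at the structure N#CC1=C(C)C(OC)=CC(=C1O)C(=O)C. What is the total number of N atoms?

Scan the SMILES for N atoms (remember two-letter symbols like Cl and Br are single atoms).
Nitrogen count: 1.

1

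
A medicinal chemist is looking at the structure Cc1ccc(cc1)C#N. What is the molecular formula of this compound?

C8H7N

Walk through each heavy atom and fill implicit hydrogens from standard valence (C 4, N 3, O 2, S 2, halogen 1); for lowercase aromatic atoms, an aromatic c carries 1 H when it has two neighbours and 0 H with three, and aromatic n carries 0 H:
  atom 1: C, bond orders sum to 1 (valence 4) → 3 H
  atom 2: aromatic c, 3 neighbours → 0 H
  atom 3: aromatic c, 2 neighbours → 1 H
  atom 4: aromatic c, 2 neighbours → 1 H
  atom 5: aromatic c, 3 neighbours → 0 H
  atom 6: aromatic c, 2 neighbours → 1 H
  atom 7: aromatic c, 2 neighbours → 1 H
  atom 8: C, bond orders sum to 4 (valence 4) → 0 H
  atom 9: N, bond orders sum to 3 (valence 3) → 0 H
Totals → C:8, H:7, N:1.
In Hill order: C8H7N.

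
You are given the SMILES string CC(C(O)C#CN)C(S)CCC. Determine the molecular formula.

Walk through each heavy atom and fill implicit hydrogens from standard valence (C 4, N 3, O 2, S 2, halogen 1):
  atom 1: C, bond orders sum to 1 (valence 4) → 3 H
  atom 2: C, bond orders sum to 3 (valence 4) → 1 H
  atom 3: C, bond orders sum to 3 (valence 4) → 1 H
  atom 4: O, bond orders sum to 1 (valence 2) → 1 H
  atom 5: C, bond orders sum to 4 (valence 4) → 0 H
  atom 6: C, bond orders sum to 4 (valence 4) → 0 H
  atom 7: N, bond orders sum to 1 (valence 3) → 2 H
  atom 8: C, bond orders sum to 3 (valence 4) → 1 H
  atom 9: S, bond orders sum to 1 (valence 2) → 1 H
  atom 10: C, bond orders sum to 2 (valence 4) → 2 H
  atom 11: C, bond orders sum to 2 (valence 4) → 2 H
  atom 12: C, bond orders sum to 1 (valence 4) → 3 H
Totals → C:9, H:17, N:1, O:1, S:1.

C9H17NOS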